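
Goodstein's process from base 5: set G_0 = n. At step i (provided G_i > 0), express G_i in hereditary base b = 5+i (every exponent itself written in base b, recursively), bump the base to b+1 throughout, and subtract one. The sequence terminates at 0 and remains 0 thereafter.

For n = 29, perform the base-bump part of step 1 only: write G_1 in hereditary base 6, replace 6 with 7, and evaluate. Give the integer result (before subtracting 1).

G_0 = 29. HB_5(29) = 5^2 + 4. Bump = 40. G_1 = 39.
G_1 = 39. HB_6(39) = 6^2 + 3. Bump = 52. G_2 = 51.

52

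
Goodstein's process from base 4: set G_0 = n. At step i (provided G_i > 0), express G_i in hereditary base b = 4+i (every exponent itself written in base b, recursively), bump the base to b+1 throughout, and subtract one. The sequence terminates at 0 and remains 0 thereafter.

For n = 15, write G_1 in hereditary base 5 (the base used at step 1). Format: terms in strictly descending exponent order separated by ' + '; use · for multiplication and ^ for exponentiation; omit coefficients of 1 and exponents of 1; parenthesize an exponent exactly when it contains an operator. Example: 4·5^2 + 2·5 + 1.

3·5 + 2

15 —HB4→ 3·4 + 3 —bump→ 3·5 + 3 = 18 —(−1)→ 17
17 —HB5→ 3·5 + 2 —bump→ 3·6 + 2 = 20 —(−1)→ 19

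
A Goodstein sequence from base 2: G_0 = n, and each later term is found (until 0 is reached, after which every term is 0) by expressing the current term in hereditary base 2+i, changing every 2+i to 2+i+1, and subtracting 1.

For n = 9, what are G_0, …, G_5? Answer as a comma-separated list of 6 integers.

9, 81, 1023, 9842, 140743, 2471826

G_0=9  [base 2] 2^(2 + 1) + 1  →[2↦3]→  3^(3 + 1) + 1 = 82  −1 ⇒ G_1=81
G_1=81  [base 3] 3^(3 + 1)  →[3↦4]→  4^(4 + 1) = 1024  −1 ⇒ G_2=1023
G_2=1023  [base 4] 3·4^4 + 3·4^3 + 3·4^2 + 3·4 + 3  →[4↦5]→  3·5^5 + 3·5^3 + 3·5^2 + 3·5 + 3 = 9843  −1 ⇒ G_3=9842
G_3=9842  [base 5] 3·5^5 + 3·5^3 + 3·5^2 + 3·5 + 2  →[5↦6]→  3·6^6 + 3·6^3 + 3·6^2 + 3·6 + 2 = 140744  −1 ⇒ G_4=140743
G_4=140743  [base 6] 3·6^6 + 3·6^3 + 3·6^2 + 3·6 + 1  →[6↦7]→  3·7^7 + 3·7^3 + 3·7^2 + 3·7 + 1 = 2471827  −1 ⇒ G_5=2471826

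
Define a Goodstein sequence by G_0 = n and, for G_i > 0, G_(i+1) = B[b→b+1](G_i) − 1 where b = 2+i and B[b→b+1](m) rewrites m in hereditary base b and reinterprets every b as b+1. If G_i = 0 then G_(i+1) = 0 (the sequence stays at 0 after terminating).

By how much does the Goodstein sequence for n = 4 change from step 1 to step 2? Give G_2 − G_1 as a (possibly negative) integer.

[0] 4 ≡ 2^2 (base 2). Lift 3: 27. −1: 26.
[1] 26 ≡ 2·3^2 + 2·3 + 2 (base 3). Lift 4: 42. −1: 41.

15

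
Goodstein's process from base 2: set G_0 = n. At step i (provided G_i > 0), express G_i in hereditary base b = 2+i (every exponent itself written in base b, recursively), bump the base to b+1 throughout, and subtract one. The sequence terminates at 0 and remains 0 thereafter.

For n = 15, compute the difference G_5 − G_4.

i=0: 15 = 2^(2 + 1) + 2^2 + 2 + 1 (b=2); 2→3: 3^(3 + 1) + 3^3 + 3 + 1 = 112; 112−1 = 111
i=1: 111 = 3^(3 + 1) + 3^3 + 3 (b=3); 3→4: 4^(4 + 1) + 4^4 + 4 = 1284; 1284−1 = 1283
i=2: 1283 = 4^(4 + 1) + 4^4 + 3 (b=4); 4→5: 5^(5 + 1) + 5^5 + 3 = 18753; 18753−1 = 18752
i=3: 18752 = 5^(5 + 1) + 5^5 + 2 (b=5); 5→6: 6^(6 + 1) + 6^6 + 2 = 326594; 326594−1 = 326593
i=4: 326593 = 6^(6 + 1) + 6^6 + 1 (b=6); 6→7: 7^(7 + 1) + 7^7 + 1 = 6588345; 6588345−1 = 6588344

6261751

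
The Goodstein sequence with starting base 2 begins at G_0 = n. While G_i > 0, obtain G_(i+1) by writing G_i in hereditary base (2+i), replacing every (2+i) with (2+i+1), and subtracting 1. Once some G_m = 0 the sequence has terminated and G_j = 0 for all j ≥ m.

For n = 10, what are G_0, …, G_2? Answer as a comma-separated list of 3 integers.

10, 83, 1025

step 0: 10 = 2^(2 + 1) + 2; sub 3 for 2: 3^(3 + 1) + 3; = 84; G_1 = 84−1 = 83
step 1: 83 = 3^(3 + 1) + 2; sub 4 for 3: 4^(4 + 1) + 2; = 1026; G_2 = 1026−1 = 1025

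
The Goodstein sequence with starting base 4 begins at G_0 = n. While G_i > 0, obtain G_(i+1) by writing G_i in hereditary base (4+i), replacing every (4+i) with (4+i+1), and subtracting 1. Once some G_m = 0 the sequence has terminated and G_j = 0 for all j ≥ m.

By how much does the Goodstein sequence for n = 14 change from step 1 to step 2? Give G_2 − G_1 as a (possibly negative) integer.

base 4: 14 = 3·4 + 2; at 5: 3·5 + 2 = 17; next = 16
base 5: 16 = 3·5 + 1; at 6: 3·6 + 1 = 19; next = 18

2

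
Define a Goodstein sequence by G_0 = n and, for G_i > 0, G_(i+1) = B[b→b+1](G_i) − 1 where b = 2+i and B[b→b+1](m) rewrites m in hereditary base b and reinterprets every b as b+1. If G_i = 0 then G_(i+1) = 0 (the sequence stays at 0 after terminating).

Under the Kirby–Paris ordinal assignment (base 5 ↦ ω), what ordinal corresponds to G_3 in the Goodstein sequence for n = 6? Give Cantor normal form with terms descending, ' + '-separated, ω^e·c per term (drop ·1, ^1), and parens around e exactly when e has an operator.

ω^ω

[0] 6 ≡ 2^2 + 2 (base 2). Lift 3: 30. −1: 29.
[1] 29 ≡ 3^3 + 2 (base 3). Lift 4: 258. −1: 257.
[2] 257 ≡ 4^4 + 1 (base 4). Lift 5: 3126. −1: 3125.
[3] 3125 ≡ 5^5 (base 5). Lift 6: 46656. −1: 46655.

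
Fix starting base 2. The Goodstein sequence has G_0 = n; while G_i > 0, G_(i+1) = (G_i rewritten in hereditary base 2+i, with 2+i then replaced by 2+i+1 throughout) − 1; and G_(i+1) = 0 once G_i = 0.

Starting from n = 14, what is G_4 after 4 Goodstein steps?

326591

G_0 = 14. HB_2(14) = 2^(2 + 1) + 2^2 + 2. Bump = 111. G_1 = 110.
G_1 = 110. HB_3(110) = 3^(3 + 1) + 3^3 + 2. Bump = 1282. G_2 = 1281.
G_2 = 1281. HB_4(1281) = 4^(4 + 1) + 4^4 + 1. Bump = 18751. G_3 = 18750.
G_3 = 18750. HB_5(18750) = 5^(5 + 1) + 5^5. Bump = 326592. G_4 = 326591.
G_4 = 326591. HB_6(326591) = 6^(6 + 1) + 5·6^5 + 5·6^4 + 5·6^3 + 5·6^2 + 5·6 + 5. Bump = 5862841. G_5 = 5862840.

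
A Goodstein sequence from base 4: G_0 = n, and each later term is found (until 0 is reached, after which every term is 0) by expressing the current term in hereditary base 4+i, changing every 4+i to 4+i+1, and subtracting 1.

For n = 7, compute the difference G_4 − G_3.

(0) 7|_4 = 4 + 3 ↦ 5 + 3|_5 = 8 ⇒ 7
(1) 7|_5 = 5 + 2 ↦ 6 + 2|_6 = 8 ⇒ 7
(2) 7|_6 = 6 + 1 ↦ 7 + 1|_7 = 8 ⇒ 7
(3) 7|_7 = 7 ↦ 8|_8 = 8 ⇒ 7

0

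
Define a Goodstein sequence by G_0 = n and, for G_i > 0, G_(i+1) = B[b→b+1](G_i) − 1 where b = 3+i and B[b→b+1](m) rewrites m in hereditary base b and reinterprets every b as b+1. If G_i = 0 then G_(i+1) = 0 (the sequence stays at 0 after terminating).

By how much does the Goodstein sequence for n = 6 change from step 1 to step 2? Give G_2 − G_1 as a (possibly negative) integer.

6 —HB3→ 2·3 —bump→ 2·4 = 8 —(−1)→ 7
7 —HB4→ 4 + 3 —bump→ 5 + 3 = 8 —(−1)→ 7

0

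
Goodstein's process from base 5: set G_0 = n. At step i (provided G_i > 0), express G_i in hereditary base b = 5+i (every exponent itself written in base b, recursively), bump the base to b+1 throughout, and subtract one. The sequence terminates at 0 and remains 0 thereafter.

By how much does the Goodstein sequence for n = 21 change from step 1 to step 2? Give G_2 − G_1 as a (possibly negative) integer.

3

i=0: 21 = 4·5 + 1 (b=5); 5→6: 4·6 + 1 = 25; 25−1 = 24
i=1: 24 = 4·6 (b=6); 6→7: 4·7 = 28; 28−1 = 27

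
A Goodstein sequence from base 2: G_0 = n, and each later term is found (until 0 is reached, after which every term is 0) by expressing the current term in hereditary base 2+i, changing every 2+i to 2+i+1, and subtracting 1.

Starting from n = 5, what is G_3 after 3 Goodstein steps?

467

base 2: 5 = 2^2 + 1; at 3: 3^3 + 1 = 28; next = 27
base 3: 27 = 3^3; at 4: 4^4 = 256; next = 255
base 4: 255 = 3·4^3 + 3·4^2 + 3·4 + 3; at 5: 3·5^3 + 3·5^2 + 3·5 + 3 = 468; next = 467
base 5: 467 = 3·5^3 + 3·5^2 + 3·5 + 2; at 6: 3·6^3 + 3·6^2 + 3·6 + 2 = 776; next = 775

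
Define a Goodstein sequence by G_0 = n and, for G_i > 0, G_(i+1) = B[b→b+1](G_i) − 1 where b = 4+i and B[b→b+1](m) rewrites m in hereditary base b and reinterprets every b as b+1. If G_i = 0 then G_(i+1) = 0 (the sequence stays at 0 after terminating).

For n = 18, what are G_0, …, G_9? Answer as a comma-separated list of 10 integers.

18, 26, 36, 48, 53, 58, 63, 68, 73, 78

G_0=18  [base 4] 4^2 + 2  →[4↦5]→  5^2 + 2 = 27  −1 ⇒ G_1=26
G_1=26  [base 5] 5^2 + 1  →[5↦6]→  6^2 + 1 = 37  −1 ⇒ G_2=36
G_2=36  [base 6] 6^2  →[6↦7]→  7^2 = 49  −1 ⇒ G_3=48
G_3=48  [base 7] 6·7 + 6  →[7↦8]→  6·8 + 6 = 54  −1 ⇒ G_4=53
G_4=53  [base 8] 6·8 + 5  →[8↦9]→  6·9 + 5 = 59  −1 ⇒ G_5=58
G_5=58  [base 9] 6·9 + 4  →[9↦10]→  6·10 + 4 = 64  −1 ⇒ G_6=63
G_6=63  [base 10] 6·10 + 3  →[10↦11]→  6·11 + 3 = 69  −1 ⇒ G_7=68
G_7=68  [base 11] 6·11 + 2  →[11↦12]→  6·12 + 2 = 74  −1 ⇒ G_8=73
G_8=73  [base 12] 6·12 + 1  →[12↦13]→  6·13 + 1 = 79  −1 ⇒ G_9=78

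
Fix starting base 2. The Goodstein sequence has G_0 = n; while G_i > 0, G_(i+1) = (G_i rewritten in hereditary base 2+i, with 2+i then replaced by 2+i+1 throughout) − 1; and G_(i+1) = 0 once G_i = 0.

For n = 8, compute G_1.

i=0: 8 = 2^(2 + 1) (b=2); 2→3: 3^(3 + 1) = 81; 81−1 = 80
i=1: 80 = 2·3^3 + 2·3^2 + 2·3 + 2 (b=3); 3→4: 2·4^4 + 2·4^2 + 2·4 + 2 = 554; 554−1 = 553

80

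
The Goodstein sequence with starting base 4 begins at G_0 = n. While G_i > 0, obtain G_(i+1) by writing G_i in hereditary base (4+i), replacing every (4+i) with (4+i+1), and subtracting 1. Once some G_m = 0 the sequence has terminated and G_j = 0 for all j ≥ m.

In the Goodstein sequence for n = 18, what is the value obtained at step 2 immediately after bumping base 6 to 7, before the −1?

49

G_0 = 18. HB_4(18) = 4^2 + 2. Bump = 27. G_1 = 26.
G_1 = 26. HB_5(26) = 5^2 + 1. Bump = 37. G_2 = 36.
G_2 = 36. HB_6(36) = 6^2. Bump = 49. G_3 = 48.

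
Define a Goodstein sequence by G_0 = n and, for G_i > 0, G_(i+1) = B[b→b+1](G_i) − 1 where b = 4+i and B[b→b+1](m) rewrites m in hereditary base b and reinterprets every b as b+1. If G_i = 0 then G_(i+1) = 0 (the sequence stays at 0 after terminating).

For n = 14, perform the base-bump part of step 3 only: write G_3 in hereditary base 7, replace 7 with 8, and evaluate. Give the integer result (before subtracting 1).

base 4: 14 = 3·4 + 2; at 5: 3·5 + 2 = 17; next = 16
base 5: 16 = 3·5 + 1; at 6: 3·6 + 1 = 19; next = 18
base 6: 18 = 3·6; at 7: 3·7 = 21; next = 20
base 7: 20 = 2·7 + 6; at 8: 2·8 + 6 = 22; next = 21

22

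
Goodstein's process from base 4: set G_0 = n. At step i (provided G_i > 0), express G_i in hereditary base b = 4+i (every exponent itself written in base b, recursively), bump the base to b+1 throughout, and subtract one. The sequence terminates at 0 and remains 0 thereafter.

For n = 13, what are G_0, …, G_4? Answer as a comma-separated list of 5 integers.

G_0=13  [base 4] 3·4 + 1  →[4↦5]→  3·5 + 1 = 16  −1 ⇒ G_1=15
G_1=15  [base 5] 3·5  →[5↦6]→  3·6 = 18  −1 ⇒ G_2=17
G_2=17  [base 6] 2·6 + 5  →[6↦7]→  2·7 + 5 = 19  −1 ⇒ G_3=18
G_3=18  [base 7] 2·7 + 4  →[7↦8]→  2·8 + 4 = 20  −1 ⇒ G_4=19

13, 15, 17, 18, 19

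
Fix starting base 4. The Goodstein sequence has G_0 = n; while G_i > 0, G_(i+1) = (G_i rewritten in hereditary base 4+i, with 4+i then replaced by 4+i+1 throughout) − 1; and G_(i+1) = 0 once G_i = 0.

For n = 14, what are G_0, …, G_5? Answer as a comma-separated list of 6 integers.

i=0: 14 = 3·4 + 2 (b=4); 4→5: 3·5 + 2 = 17; 17−1 = 16
i=1: 16 = 3·5 + 1 (b=5); 5→6: 3·6 + 1 = 19; 19−1 = 18
i=2: 18 = 3·6 (b=6); 6→7: 3·7 = 21; 21−1 = 20
i=3: 20 = 2·7 + 6 (b=7); 7→8: 2·8 + 6 = 22; 22−1 = 21
i=4: 21 = 2·8 + 5 (b=8); 8→9: 2·9 + 5 = 23; 23−1 = 22

14, 16, 18, 20, 21, 22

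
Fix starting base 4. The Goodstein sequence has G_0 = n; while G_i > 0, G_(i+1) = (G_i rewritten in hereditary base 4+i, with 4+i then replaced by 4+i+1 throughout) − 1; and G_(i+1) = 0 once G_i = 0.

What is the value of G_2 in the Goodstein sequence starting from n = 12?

15

i=0: 12 = 3·4 (b=4); 4→5: 3·5 = 15; 15−1 = 14
i=1: 14 = 2·5 + 4 (b=5); 5→6: 2·6 + 4 = 16; 16−1 = 15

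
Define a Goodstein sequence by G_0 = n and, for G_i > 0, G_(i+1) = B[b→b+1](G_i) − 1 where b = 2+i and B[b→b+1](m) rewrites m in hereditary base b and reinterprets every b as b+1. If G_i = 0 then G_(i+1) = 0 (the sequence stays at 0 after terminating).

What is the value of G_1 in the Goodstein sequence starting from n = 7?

30

G_0 = 7. HB_2(7) = 2^2 + 2 + 1. Bump = 31. G_1 = 30.
G_1 = 30. HB_3(30) = 3^3 + 3. Bump = 260. G_2 = 259.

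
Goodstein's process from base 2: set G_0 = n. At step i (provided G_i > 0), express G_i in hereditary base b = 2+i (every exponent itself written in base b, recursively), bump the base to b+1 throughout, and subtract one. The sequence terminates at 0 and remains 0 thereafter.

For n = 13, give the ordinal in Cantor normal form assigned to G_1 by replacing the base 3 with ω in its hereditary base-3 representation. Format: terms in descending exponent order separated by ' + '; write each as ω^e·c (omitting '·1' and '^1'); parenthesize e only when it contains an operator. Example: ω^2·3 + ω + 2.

13 —HB2→ 2^(2 + 1) + 2^2 + 1 —bump→ 3^(3 + 1) + 3^3 + 1 = 109 —(−1)→ 108
108 —HB3→ 3^(3 + 1) + 3^3 —bump→ 4^(4 + 1) + 4^4 = 1280 —(−1)→ 1279

ω^(ω + 1) + ω^ω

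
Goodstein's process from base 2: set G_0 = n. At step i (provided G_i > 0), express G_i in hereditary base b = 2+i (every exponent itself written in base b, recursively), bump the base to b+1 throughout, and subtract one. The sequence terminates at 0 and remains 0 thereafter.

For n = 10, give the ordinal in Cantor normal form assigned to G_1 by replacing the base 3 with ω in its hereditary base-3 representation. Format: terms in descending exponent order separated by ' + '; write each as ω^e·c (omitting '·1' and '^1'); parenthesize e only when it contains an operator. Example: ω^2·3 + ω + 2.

10 —HB2→ 2^(2 + 1) + 2 —bump→ 3^(3 + 1) + 3 = 84 —(−1)→ 83
83 —HB3→ 3^(3 + 1) + 2 —bump→ 4^(4 + 1) + 2 = 1026 —(−1)→ 1025

ω^(ω + 1) + 2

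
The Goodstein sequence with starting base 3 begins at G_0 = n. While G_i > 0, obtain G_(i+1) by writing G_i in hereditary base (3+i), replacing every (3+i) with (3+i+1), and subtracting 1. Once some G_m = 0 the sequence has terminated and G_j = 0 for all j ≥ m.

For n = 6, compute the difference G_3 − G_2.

step 0: 6 = 2·3; sub 4 for 3: 2·4; = 8; G_1 = 8−1 = 7
step 1: 7 = 4 + 3; sub 5 for 4: 5 + 3; = 8; G_2 = 8−1 = 7
step 2: 7 = 5 + 2; sub 6 for 5: 6 + 2; = 8; G_3 = 8−1 = 7

0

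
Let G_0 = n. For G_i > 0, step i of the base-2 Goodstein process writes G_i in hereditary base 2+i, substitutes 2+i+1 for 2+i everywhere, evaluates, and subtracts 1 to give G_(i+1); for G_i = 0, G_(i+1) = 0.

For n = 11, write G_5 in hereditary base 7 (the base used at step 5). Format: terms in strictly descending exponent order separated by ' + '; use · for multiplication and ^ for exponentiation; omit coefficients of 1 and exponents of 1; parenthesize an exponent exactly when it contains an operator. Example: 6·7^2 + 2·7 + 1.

7^(7 + 1)

i=0: 11 = 2^(2 + 1) + 2 + 1 (b=2); 2→3: 3^(3 + 1) + 3 + 1 = 85; 85−1 = 84
i=1: 84 = 3^(3 + 1) + 3 (b=3); 3→4: 4^(4 + 1) + 4 = 1028; 1028−1 = 1027
i=2: 1027 = 4^(4 + 1) + 3 (b=4); 4→5: 5^(5 + 1) + 3 = 15628; 15628−1 = 15627
i=3: 15627 = 5^(5 + 1) + 2 (b=5); 5→6: 6^(6 + 1) + 2 = 279938; 279938−1 = 279937
i=4: 279937 = 6^(6 + 1) + 1 (b=6); 6→7: 7^(7 + 1) + 1 = 5764802; 5764802−1 = 5764801
i=5: 5764801 = 7^(7 + 1) (b=7); 7→8: 8^(8 + 1) = 134217728; 134217728−1 = 134217727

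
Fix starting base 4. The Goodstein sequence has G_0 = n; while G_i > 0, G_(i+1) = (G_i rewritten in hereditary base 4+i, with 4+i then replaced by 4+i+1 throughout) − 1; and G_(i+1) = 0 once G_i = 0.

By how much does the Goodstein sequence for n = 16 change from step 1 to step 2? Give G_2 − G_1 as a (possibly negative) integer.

16 —HB4→ 4^2 —bump→ 5^2 = 25 —(−1)→ 24
24 —HB5→ 4·5 + 4 —bump→ 4·6 + 4 = 28 —(−1)→ 27

3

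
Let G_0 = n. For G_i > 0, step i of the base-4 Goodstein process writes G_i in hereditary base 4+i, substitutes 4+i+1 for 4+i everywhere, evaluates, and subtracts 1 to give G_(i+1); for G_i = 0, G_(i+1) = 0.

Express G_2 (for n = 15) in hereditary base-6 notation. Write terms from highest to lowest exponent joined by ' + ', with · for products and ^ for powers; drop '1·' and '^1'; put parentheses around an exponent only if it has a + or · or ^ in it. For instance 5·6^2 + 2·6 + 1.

3·6 + 1

i=0: 15 = 3·4 + 3 (b=4); 4→5: 3·5 + 3 = 18; 18−1 = 17
i=1: 17 = 3·5 + 2 (b=5); 5→6: 3·6 + 2 = 20; 20−1 = 19
i=2: 19 = 3·6 + 1 (b=6); 6→7: 3·7 + 1 = 22; 22−1 = 21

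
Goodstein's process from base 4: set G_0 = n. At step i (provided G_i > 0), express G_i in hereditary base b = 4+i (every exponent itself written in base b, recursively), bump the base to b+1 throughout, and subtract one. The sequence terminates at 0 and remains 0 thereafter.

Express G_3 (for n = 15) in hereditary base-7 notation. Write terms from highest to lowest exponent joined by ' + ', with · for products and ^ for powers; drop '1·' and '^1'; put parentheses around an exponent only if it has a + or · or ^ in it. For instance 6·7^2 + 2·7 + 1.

3·7

G_0 = 15. HB_4(15) = 3·4 + 3. Bump = 18. G_1 = 17.
G_1 = 17. HB_5(17) = 3·5 + 2. Bump = 20. G_2 = 19.
G_2 = 19. HB_6(19) = 3·6 + 1. Bump = 22. G_3 = 21.
G_3 = 21. HB_7(21) = 3·7. Bump = 24. G_4 = 23.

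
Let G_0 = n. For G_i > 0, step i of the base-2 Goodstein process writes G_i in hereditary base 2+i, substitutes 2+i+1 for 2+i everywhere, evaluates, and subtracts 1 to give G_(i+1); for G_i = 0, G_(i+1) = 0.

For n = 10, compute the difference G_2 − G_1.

[0] 10 ≡ 2^(2 + 1) + 2 (base 2). Lift 3: 84. −1: 83.
[1] 83 ≡ 3^(3 + 1) + 2 (base 3). Lift 4: 1026. −1: 1025.

942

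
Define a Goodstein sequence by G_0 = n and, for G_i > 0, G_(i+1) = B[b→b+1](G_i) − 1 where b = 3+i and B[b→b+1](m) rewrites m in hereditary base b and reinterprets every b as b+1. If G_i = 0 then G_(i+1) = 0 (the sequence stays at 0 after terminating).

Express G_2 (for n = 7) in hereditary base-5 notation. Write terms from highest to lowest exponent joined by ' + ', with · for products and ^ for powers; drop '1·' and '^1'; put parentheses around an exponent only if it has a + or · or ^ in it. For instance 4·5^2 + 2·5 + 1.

5 + 4

[0] 7 ≡ 2·3 + 1 (base 3). Lift 4: 9. −1: 8.
[1] 8 ≡ 2·4 (base 4). Lift 5: 10. −1: 9.
[2] 9 ≡ 5 + 4 (base 5). Lift 6: 10. −1: 9.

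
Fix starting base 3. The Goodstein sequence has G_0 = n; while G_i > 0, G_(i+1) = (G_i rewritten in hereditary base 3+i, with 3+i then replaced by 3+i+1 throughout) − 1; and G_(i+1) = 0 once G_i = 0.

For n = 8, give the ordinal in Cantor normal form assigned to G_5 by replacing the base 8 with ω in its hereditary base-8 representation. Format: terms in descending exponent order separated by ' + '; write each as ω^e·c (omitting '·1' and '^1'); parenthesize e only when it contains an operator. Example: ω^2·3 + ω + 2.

step 0: 8 = 2·3 + 2; sub 4 for 3: 2·4 + 2; = 10; G_1 = 10−1 = 9
step 1: 9 = 2·4 + 1; sub 5 for 4: 2·5 + 1; = 11; G_2 = 11−1 = 10
step 2: 10 = 2·5; sub 6 for 5: 2·6; = 12; G_3 = 12−1 = 11
step 3: 11 = 6 + 5; sub 7 for 6: 7 + 5; = 12; G_4 = 12−1 = 11
step 4: 11 = 7 + 4; sub 8 for 7: 8 + 4; = 12; G_5 = 12−1 = 11
step 5: 11 = 8 + 3; sub 9 for 8: 9 + 3; = 12; G_6 = 12−1 = 11

ω + 3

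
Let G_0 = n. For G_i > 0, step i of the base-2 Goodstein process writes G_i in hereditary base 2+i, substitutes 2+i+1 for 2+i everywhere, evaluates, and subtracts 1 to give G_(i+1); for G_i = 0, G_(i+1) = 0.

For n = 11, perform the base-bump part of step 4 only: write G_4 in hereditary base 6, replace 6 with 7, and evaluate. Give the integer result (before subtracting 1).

5764802

G_0 = 11. HB_2(11) = 2^(2 + 1) + 2 + 1. Bump = 85. G_1 = 84.
G_1 = 84. HB_3(84) = 3^(3 + 1) + 3. Bump = 1028. G_2 = 1027.
G_2 = 1027. HB_4(1027) = 4^(4 + 1) + 3. Bump = 15628. G_3 = 15627.
G_3 = 15627. HB_5(15627) = 5^(5 + 1) + 2. Bump = 279938. G_4 = 279937.
G_4 = 279937. HB_6(279937) = 6^(6 + 1) + 1. Bump = 5764802. G_5 = 5764801.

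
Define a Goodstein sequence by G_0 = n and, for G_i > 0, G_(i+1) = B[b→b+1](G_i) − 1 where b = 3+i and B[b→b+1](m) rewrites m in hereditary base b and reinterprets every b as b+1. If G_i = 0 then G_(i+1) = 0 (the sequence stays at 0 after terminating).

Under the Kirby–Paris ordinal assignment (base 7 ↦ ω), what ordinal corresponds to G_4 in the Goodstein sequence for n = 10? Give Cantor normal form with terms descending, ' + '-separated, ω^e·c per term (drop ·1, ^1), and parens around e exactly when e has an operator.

ω·4 + 2

10 —HB3→ 3^2 + 1 —bump→ 4^2 + 1 = 17 —(−1)→ 16
16 —HB4→ 4^2 —bump→ 5^2 = 25 —(−1)→ 24
24 —HB5→ 4·5 + 4 —bump→ 4·6 + 4 = 28 —(−1)→ 27
27 —HB6→ 4·6 + 3 —bump→ 4·7 + 3 = 31 —(−1)→ 30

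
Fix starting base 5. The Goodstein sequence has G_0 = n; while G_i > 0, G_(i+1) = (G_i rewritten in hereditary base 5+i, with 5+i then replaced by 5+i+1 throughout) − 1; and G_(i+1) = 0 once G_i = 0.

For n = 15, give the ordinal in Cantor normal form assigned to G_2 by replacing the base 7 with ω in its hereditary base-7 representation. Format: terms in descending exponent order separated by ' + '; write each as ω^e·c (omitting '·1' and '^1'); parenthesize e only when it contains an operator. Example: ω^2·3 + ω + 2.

G_0=15  [base 5] 3·5  →[5↦6]→  3·6 = 18  −1 ⇒ G_1=17
G_1=17  [base 6] 2·6 + 5  →[6↦7]→  2·7 + 5 = 19  −1 ⇒ G_2=18

ω·2 + 4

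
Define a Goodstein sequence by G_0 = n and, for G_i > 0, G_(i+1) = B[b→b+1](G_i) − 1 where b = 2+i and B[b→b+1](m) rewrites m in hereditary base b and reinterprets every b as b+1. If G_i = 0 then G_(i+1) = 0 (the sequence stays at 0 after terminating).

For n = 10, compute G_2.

base 2: 10 = 2^(2 + 1) + 2; at 3: 3^(3 + 1) + 3 = 84; next = 83
base 3: 83 = 3^(3 + 1) + 2; at 4: 4^(4 + 1) + 2 = 1026; next = 1025

1025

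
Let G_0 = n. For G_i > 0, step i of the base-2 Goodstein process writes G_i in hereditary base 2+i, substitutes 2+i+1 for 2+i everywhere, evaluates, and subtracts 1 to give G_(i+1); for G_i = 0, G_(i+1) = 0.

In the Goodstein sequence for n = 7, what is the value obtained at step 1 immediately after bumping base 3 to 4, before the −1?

260

[0] 7 ≡ 2^2 + 2 + 1 (base 2). Lift 3: 31. −1: 30.
[1] 30 ≡ 3^3 + 3 (base 3). Lift 4: 260. −1: 259.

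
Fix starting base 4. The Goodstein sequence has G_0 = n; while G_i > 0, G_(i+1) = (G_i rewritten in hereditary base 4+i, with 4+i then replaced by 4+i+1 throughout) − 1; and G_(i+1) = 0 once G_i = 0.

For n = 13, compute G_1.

15

G_0=13  [base 4] 3·4 + 1  →[4↦5]→  3·5 + 1 = 16  −1 ⇒ G_1=15
G_1=15  [base 5] 3·5  →[5↦6]→  3·6 = 18  −1 ⇒ G_2=17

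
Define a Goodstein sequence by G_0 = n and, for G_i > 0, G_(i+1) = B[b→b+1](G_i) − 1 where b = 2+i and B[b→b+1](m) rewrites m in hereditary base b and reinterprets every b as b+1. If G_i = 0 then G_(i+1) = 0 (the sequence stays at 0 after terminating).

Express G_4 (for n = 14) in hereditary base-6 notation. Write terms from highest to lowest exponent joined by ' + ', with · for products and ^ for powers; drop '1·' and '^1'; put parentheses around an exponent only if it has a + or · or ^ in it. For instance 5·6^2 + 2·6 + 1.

6^(6 + 1) + 5·6^5 + 5·6^4 + 5·6^3 + 5·6^2 + 5·6 + 5

base 2: 14 = 2^(2 + 1) + 2^2 + 2; at 3: 3^(3 + 1) + 3^3 + 3 = 111; next = 110
base 3: 110 = 3^(3 + 1) + 3^3 + 2; at 4: 4^(4 + 1) + 4^4 + 2 = 1282; next = 1281
base 4: 1281 = 4^(4 + 1) + 4^4 + 1; at 5: 5^(5 + 1) + 5^5 + 1 = 18751; next = 18750
base 5: 18750 = 5^(5 + 1) + 5^5; at 6: 6^(6 + 1) + 6^6 = 326592; next = 326591
base 6: 326591 = 6^(6 + 1) + 5·6^5 + 5·6^4 + 5·6^3 + 5·6^2 + 5·6 + 5; at 7: 7^(7 + 1) + 5·7^5 + 5·7^4 + 5·7^3 + 5·7^2 + 5·7 + 5 = 5862841; next = 5862840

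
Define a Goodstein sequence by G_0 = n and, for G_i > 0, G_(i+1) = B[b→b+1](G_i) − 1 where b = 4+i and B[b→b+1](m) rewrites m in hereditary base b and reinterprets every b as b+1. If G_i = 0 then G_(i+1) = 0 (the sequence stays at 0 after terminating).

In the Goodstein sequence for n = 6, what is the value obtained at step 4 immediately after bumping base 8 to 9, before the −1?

6 —HB4→ 4 + 2 —bump→ 5 + 2 = 7 —(−1)→ 6
6 —HB5→ 5 + 1 —bump→ 6 + 1 = 7 —(−1)→ 6
6 —HB6→ 6 —bump→ 7 = 7 —(−1)→ 6
6 —HB7→ 6 —bump→ 6 = 6 —(−1)→ 5
5 —HB8→ 5 —bump→ 5 = 5 —(−1)→ 4

5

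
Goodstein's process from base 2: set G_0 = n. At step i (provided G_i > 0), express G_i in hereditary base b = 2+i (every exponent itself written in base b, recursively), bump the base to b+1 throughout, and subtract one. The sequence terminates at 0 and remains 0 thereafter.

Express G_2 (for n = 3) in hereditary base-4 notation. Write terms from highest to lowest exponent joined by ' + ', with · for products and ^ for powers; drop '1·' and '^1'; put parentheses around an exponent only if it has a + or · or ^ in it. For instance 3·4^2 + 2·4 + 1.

step 0: 3 = 2 + 1; sub 3 for 2: 3 + 1; = 4; G_1 = 4−1 = 3
step 1: 3 = 3; sub 4 for 3: 4; = 4; G_2 = 4−1 = 3
step 2: 3 = 3; sub 5 for 4: 3; = 3; G_3 = 3−1 = 2

3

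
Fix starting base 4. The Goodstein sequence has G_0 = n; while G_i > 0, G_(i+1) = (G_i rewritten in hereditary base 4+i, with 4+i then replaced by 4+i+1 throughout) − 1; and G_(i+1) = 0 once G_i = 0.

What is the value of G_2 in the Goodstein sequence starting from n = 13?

17

G_0 = 13. HB_4(13) = 3·4 + 1. Bump = 16. G_1 = 15.
G_1 = 15. HB_5(15) = 3·5. Bump = 18. G_2 = 17.
G_2 = 17. HB_6(17) = 2·6 + 5. Bump = 19. G_3 = 18.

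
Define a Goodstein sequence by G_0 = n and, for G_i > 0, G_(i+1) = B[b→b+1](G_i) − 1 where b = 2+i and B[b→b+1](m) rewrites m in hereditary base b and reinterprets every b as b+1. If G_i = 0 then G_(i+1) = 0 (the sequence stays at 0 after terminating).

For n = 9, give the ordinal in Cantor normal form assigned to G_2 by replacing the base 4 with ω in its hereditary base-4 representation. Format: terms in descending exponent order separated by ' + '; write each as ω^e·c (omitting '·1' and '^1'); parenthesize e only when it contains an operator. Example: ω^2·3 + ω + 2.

base 2: 9 = 2^(2 + 1) + 1; at 3: 3^(3 + 1) + 1 = 82; next = 81
base 3: 81 = 3^(3 + 1); at 4: 4^(4 + 1) = 1024; next = 1023
base 4: 1023 = 3·4^4 + 3·4^3 + 3·4^2 + 3·4 + 3; at 5: 3·5^5 + 3·5^3 + 3·5^2 + 3·5 + 3 = 9843; next = 9842

ω^ω·3 + ω^3·3 + ω^2·3 + ω·3 + 3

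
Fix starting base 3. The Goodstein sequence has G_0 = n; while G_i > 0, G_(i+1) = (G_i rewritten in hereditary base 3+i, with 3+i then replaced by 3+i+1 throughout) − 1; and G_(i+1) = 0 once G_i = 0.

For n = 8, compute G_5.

11

step 0: 8 = 2·3 + 2; sub 4 for 3: 2·4 + 2; = 10; G_1 = 10−1 = 9
step 1: 9 = 2·4 + 1; sub 5 for 4: 2·5 + 1; = 11; G_2 = 11−1 = 10
step 2: 10 = 2·5; sub 6 for 5: 2·6; = 12; G_3 = 12−1 = 11
step 3: 11 = 6 + 5; sub 7 for 6: 7 + 5; = 12; G_4 = 12−1 = 11
step 4: 11 = 7 + 4; sub 8 for 7: 8 + 4; = 12; G_5 = 12−1 = 11
step 5: 11 = 8 + 3; sub 9 for 8: 9 + 3; = 12; G_6 = 12−1 = 11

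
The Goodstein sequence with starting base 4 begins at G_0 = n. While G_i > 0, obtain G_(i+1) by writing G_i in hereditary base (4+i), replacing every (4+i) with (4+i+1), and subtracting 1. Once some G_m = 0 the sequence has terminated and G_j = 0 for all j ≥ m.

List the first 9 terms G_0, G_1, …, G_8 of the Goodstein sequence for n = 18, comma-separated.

18, 26, 36, 48, 53, 58, 63, 68, 73

step 0: 18 = 4^2 + 2; sub 5 for 4: 5^2 + 2; = 27; G_1 = 27−1 = 26
step 1: 26 = 5^2 + 1; sub 6 for 5: 6^2 + 1; = 37; G_2 = 37−1 = 36
step 2: 36 = 6^2; sub 7 for 6: 7^2; = 49; G_3 = 49−1 = 48
step 3: 48 = 6·7 + 6; sub 8 for 7: 6·8 + 6; = 54; G_4 = 54−1 = 53
step 4: 53 = 6·8 + 5; sub 9 for 8: 6·9 + 5; = 59; G_5 = 59−1 = 58
step 5: 58 = 6·9 + 4; sub 10 for 9: 6·10 + 4; = 64; G_6 = 64−1 = 63
step 6: 63 = 6·10 + 3; sub 11 for 10: 6·11 + 3; = 69; G_7 = 69−1 = 68
step 7: 68 = 6·11 + 2; sub 12 for 11: 6·12 + 2; = 74; G_8 = 74−1 = 73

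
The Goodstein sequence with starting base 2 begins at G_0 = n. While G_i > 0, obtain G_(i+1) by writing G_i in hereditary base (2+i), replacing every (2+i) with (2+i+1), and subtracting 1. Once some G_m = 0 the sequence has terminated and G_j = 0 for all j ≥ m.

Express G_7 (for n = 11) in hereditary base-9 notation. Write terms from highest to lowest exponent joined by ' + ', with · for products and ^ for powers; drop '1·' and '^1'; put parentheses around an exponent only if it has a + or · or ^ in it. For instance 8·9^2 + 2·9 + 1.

base 2: 11 = 2^(2 + 1) + 2 + 1; at 3: 3^(3 + 1) + 3 + 1 = 85; next = 84
base 3: 84 = 3^(3 + 1) + 3; at 4: 4^(4 + 1) + 4 = 1028; next = 1027
base 4: 1027 = 4^(4 + 1) + 3; at 5: 5^(5 + 1) + 3 = 15628; next = 15627
base 5: 15627 = 5^(5 + 1) + 2; at 6: 6^(6 + 1) + 2 = 279938; next = 279937
base 6: 279937 = 6^(6 + 1) + 1; at 7: 7^(7 + 1) + 1 = 5764802; next = 5764801
base 7: 5764801 = 7^(7 + 1); at 8: 8^(8 + 1) = 134217728; next = 134217727
base 8: 134217727 = 7·8^8 + 7·8^7 + 7·8^6 + 7·8^5 + 7·8^4 + 7·8^3 + 7·8^2 + 7·8 + 7; at 9: 7·9^9 + 7·9^7 + 7·9^6 + 7·9^5 + 7·9^4 + 7·9^3 + 7·9^2 + 7·9 + 7 = 2749609303; next = 2749609302
base 9: 2749609302 = 7·9^9 + 7·9^7 + 7·9^6 + 7·9^5 + 7·9^4 + 7·9^3 + 7·9^2 + 7·9 + 6; at 10: 7·10^10 + 7·10^7 + 7·10^6 + 7·10^5 + 7·10^4 + 7·10^3 + 7·10^2 + 7·10 + 6 = 70077777776; next = 70077777775

7·9^9 + 7·9^7 + 7·9^6 + 7·9^5 + 7·9^4 + 7·9^3 + 7·9^2 + 7·9 + 6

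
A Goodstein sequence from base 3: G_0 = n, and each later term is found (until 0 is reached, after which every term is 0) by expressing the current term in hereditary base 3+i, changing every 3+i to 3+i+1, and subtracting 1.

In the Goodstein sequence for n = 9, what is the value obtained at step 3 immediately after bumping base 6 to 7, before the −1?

22

G_0=9  [base 3] 3^2  →[3↦4]→  4^2 = 16  −1 ⇒ G_1=15
G_1=15  [base 4] 3·4 + 3  →[4↦5]→  3·5 + 3 = 18  −1 ⇒ G_2=17
G_2=17  [base 5] 3·5 + 2  →[5↦6]→  3·6 + 2 = 20  −1 ⇒ G_3=19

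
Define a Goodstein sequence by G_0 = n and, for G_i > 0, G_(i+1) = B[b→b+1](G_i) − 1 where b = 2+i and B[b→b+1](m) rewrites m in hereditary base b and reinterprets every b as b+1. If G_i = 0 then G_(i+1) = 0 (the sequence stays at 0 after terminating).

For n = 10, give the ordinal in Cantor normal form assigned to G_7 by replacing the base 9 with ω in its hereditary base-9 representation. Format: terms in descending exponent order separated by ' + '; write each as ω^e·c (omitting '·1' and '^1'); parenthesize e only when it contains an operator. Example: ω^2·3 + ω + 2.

(0) 10|_2 = 2^(2 + 1) + 2 ↦ 3^(3 + 1) + 3|_3 = 84 ⇒ 83
(1) 83|_3 = 3^(3 + 1) + 2 ↦ 4^(4 + 1) + 2|_4 = 1026 ⇒ 1025
(2) 1025|_4 = 4^(4 + 1) + 1 ↦ 5^(5 + 1) + 1|_5 = 15626 ⇒ 15625
(3) 15625|_5 = 5^(5 + 1) ↦ 6^(6 + 1)|_6 = 279936 ⇒ 279935
(4) 279935|_6 = 5·6^6 + 5·6^5 + 5·6^4 + 5·6^3 + 5·6^2 + 5·6 + 5 ↦ 5·7^7 + 5·7^5 + 5·7^4 + 5·7^3 + 5·7^2 + 5·7 + 5|_7 = 4215755 ⇒ 4215754
(5) 4215754|_7 = 5·7^7 + 5·7^5 + 5·7^4 + 5·7^3 + 5·7^2 + 5·7 + 4 ↦ 5·8^8 + 5·8^5 + 5·8^4 + 5·8^3 + 5·8^2 + 5·8 + 4|_8 = 84073324 ⇒ 84073323
(6) 84073323|_8 = 5·8^8 + 5·8^5 + 5·8^4 + 5·8^3 + 5·8^2 + 5·8 + 3 ↦ 5·9^9 + 5·9^5 + 5·9^4 + 5·9^3 + 5·9^2 + 5·9 + 3|_9 = 1937434593 ⇒ 1937434592
(7) 1937434592|_9 = 5·9^9 + 5·9^5 + 5·9^4 + 5·9^3 + 5·9^2 + 5·9 + 2 ↦ 5·10^10 + 5·10^5 + 5·10^4 + 5·10^3 + 5·10^2 + 5·10 + 2|_10 = 50000555552 ⇒ 50000555551

ω^ω·5 + ω^5·5 + ω^4·5 + ω^3·5 + ω^2·5 + ω·5 + 2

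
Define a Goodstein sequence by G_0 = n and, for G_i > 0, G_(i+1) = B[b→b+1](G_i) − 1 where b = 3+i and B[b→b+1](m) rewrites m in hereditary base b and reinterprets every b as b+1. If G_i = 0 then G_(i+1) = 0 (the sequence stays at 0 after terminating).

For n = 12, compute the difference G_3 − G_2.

(0) 12|_3 = 3^2 + 3 ↦ 4^2 + 4|_4 = 20 ⇒ 19
(1) 19|_4 = 4^2 + 3 ↦ 5^2 + 3|_5 = 28 ⇒ 27
(2) 27|_5 = 5^2 + 2 ↦ 6^2 + 2|_6 = 38 ⇒ 37

10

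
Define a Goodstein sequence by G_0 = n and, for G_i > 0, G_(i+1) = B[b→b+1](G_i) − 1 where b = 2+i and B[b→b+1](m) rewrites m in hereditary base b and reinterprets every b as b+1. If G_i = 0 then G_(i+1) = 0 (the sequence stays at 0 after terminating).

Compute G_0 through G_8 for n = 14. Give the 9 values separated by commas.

14, 110, 1281, 18750, 326591, 5862840, 134404971, 3487116548, 100000555551

base 2: 14 = 2^(2 + 1) + 2^2 + 2; at 3: 3^(3 + 1) + 3^3 + 3 = 111; next = 110
base 3: 110 = 3^(3 + 1) + 3^3 + 2; at 4: 4^(4 + 1) + 4^4 + 2 = 1282; next = 1281
base 4: 1281 = 4^(4 + 1) + 4^4 + 1; at 5: 5^(5 + 1) + 5^5 + 1 = 18751; next = 18750
base 5: 18750 = 5^(5 + 1) + 5^5; at 6: 6^(6 + 1) + 6^6 = 326592; next = 326591
base 6: 326591 = 6^(6 + 1) + 5·6^5 + 5·6^4 + 5·6^3 + 5·6^2 + 5·6 + 5; at 7: 7^(7 + 1) + 5·7^5 + 5·7^4 + 5·7^3 + 5·7^2 + 5·7 + 5 = 5862841; next = 5862840
base 7: 5862840 = 7^(7 + 1) + 5·7^5 + 5·7^4 + 5·7^3 + 5·7^2 + 5·7 + 4; at 8: 8^(8 + 1) + 5·8^5 + 5·8^4 + 5·8^3 + 5·8^2 + 5·8 + 4 = 134404972; next = 134404971
base 8: 134404971 = 8^(8 + 1) + 5·8^5 + 5·8^4 + 5·8^3 + 5·8^2 + 5·8 + 3; at 9: 9^(9 + 1) + 5·9^5 + 5·9^4 + 5·9^3 + 5·9^2 + 5·9 + 3 = 3487116549; next = 3487116548
base 9: 3487116548 = 9^(9 + 1) + 5·9^5 + 5·9^4 + 5·9^3 + 5·9^2 + 5·9 + 2; at 10: 10^(10 + 1) + 5·10^5 + 5·10^4 + 5·10^3 + 5·10^2 + 5·10 + 2 = 100000555552; next = 100000555551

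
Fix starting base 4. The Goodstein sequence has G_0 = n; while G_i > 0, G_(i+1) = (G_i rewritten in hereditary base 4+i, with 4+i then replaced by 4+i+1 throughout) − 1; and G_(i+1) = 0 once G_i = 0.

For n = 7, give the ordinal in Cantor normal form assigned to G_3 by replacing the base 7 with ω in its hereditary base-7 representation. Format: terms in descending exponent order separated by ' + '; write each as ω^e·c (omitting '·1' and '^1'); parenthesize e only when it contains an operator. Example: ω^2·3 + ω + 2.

base 4: 7 = 4 + 3; at 5: 5 + 3 = 8; next = 7
base 5: 7 = 5 + 2; at 6: 6 + 2 = 8; next = 7
base 6: 7 = 6 + 1; at 7: 7 + 1 = 8; next = 7
base 7: 7 = 7; at 8: 8 = 8; next = 7

ω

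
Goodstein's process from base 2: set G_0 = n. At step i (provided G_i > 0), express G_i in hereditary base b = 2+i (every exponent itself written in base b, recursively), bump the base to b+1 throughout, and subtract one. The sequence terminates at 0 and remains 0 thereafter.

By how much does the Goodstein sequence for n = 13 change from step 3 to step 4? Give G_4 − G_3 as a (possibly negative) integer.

base 2: 13 = 2^(2 + 1) + 2^2 + 1; at 3: 3^(3 + 1) + 3^3 + 1 = 109; next = 108
base 3: 108 = 3^(3 + 1) + 3^3; at 4: 4^(4 + 1) + 4^4 = 1280; next = 1279
base 4: 1279 = 4^(4 + 1) + 3·4^3 + 3·4^2 + 3·4 + 3; at 5: 5^(5 + 1) + 3·5^3 + 3·5^2 + 3·5 + 3 = 16093; next = 16092
base 5: 16092 = 5^(5 + 1) + 3·5^3 + 3·5^2 + 3·5 + 2; at 6: 6^(6 + 1) + 3·6^3 + 3·6^2 + 3·6 + 2 = 280712; next = 280711

264619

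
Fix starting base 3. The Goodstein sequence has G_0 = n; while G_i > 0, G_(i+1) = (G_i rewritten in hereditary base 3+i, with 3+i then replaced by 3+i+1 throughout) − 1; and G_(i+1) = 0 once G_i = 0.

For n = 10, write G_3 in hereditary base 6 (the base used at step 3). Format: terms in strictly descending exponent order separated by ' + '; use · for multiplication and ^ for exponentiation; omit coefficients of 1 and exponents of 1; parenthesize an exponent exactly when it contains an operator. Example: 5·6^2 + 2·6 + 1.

base 3: 10 = 3^2 + 1; at 4: 4^2 + 1 = 17; next = 16
base 4: 16 = 4^2; at 5: 5^2 = 25; next = 24
base 5: 24 = 4·5 + 4; at 6: 4·6 + 4 = 28; next = 27
base 6: 27 = 4·6 + 3; at 7: 4·7 + 3 = 31; next = 30

4·6 + 3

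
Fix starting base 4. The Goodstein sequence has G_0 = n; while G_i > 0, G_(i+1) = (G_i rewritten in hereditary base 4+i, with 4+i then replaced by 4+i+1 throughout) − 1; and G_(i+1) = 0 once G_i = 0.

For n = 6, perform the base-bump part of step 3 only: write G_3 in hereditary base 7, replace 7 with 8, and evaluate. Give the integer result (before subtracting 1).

[0] 6 ≡ 4 + 2 (base 4). Lift 5: 7. −1: 6.
[1] 6 ≡ 5 + 1 (base 5). Lift 6: 7. −1: 6.
[2] 6 ≡ 6 (base 6). Lift 7: 7. −1: 6.
[3] 6 ≡ 6 (base 7). Lift 8: 6. −1: 5.

6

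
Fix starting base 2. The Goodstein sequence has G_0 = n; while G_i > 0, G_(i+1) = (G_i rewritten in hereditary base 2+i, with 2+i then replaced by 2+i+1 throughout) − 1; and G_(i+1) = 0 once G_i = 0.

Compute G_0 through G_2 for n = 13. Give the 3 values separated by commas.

13, 108, 1279

G_0 = 13. HB_2(13) = 2^(2 + 1) + 2^2 + 1. Bump = 109. G_1 = 108.
G_1 = 108. HB_3(108) = 3^(3 + 1) + 3^3. Bump = 1280. G_2 = 1279.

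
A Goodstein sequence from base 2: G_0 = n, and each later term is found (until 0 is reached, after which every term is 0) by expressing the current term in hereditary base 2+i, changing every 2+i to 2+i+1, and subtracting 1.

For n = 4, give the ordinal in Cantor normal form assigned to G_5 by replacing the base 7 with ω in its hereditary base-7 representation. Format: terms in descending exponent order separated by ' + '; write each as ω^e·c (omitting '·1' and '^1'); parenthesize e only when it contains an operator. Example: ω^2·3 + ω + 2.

base 2: 4 = 2^2; at 3: 3^3 = 27; next = 26
base 3: 26 = 2·3^2 + 2·3 + 2; at 4: 2·4^2 + 2·4 + 2 = 42; next = 41
base 4: 41 = 2·4^2 + 2·4 + 1; at 5: 2·5^2 + 2·5 + 1 = 61; next = 60
base 5: 60 = 2·5^2 + 2·5; at 6: 2·6^2 + 2·6 = 84; next = 83
base 6: 83 = 2·6^2 + 6 + 5; at 7: 2·7^2 + 7 + 5 = 110; next = 109
base 7: 109 = 2·7^2 + 7 + 4; at 8: 2·8^2 + 8 + 4 = 140; next = 139

ω^2·2 + ω + 4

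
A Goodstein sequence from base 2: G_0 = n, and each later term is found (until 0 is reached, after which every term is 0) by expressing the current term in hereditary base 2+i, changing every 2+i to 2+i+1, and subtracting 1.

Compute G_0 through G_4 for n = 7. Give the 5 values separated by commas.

7, 30, 259, 3127, 46657

G_0 = 7. HB_2(7) = 2^2 + 2 + 1. Bump = 31. G_1 = 30.
G_1 = 30. HB_3(30) = 3^3 + 3. Bump = 260. G_2 = 259.
G_2 = 259. HB_4(259) = 4^4 + 3. Bump = 3128. G_3 = 3127.
G_3 = 3127. HB_5(3127) = 5^5 + 2. Bump = 46658. G_4 = 46657.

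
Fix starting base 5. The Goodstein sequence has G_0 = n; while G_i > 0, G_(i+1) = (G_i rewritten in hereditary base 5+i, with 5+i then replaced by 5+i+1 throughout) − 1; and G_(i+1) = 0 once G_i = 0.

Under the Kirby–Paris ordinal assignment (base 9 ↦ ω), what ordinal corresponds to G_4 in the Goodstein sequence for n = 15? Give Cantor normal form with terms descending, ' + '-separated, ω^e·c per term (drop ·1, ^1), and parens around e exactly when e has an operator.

base 5: 15 = 3·5; at 6: 3·6 = 18; next = 17
base 6: 17 = 2·6 + 5; at 7: 2·7 + 5 = 19; next = 18
base 7: 18 = 2·7 + 4; at 8: 2·8 + 4 = 20; next = 19
base 8: 19 = 2·8 + 3; at 9: 2·9 + 3 = 21; next = 20
base 9: 20 = 2·9 + 2; at 10: 2·10 + 2 = 22; next = 21

ω·2 + 2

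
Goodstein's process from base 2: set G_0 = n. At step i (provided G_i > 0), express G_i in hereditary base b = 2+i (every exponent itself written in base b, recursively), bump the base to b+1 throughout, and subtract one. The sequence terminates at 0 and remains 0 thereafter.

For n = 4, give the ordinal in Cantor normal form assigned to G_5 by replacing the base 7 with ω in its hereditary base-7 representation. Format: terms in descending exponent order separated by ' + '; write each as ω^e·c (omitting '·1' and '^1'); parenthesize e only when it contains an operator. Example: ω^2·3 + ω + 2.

ω^2·2 + ω + 4

i=0: 4 = 2^2 (b=2); 2→3: 3^3 = 27; 27−1 = 26
i=1: 26 = 2·3^2 + 2·3 + 2 (b=3); 3→4: 2·4^2 + 2·4 + 2 = 42; 42−1 = 41
i=2: 41 = 2·4^2 + 2·4 + 1 (b=4); 4→5: 2·5^2 + 2·5 + 1 = 61; 61−1 = 60
i=3: 60 = 2·5^2 + 2·5 (b=5); 5→6: 2·6^2 + 2·6 = 84; 84−1 = 83
i=4: 83 = 2·6^2 + 6 + 5 (b=6); 6→7: 2·7^2 + 7 + 5 = 110; 110−1 = 109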